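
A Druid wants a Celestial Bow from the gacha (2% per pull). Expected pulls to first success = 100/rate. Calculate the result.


Expected pulls for a geometric distribution = 1/p = 100 / rate%
= 100 / 2
= 50.0

50.0 pulls


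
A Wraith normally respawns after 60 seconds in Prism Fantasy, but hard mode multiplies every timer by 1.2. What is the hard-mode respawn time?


Respawn time = base * multiplier
= 60 * 1.2
= 72.0 seconds

72.0 seconds


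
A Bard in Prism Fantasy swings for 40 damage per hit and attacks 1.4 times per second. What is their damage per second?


DPS = damage * attack_speed
= 40 * 1.4
= 56.0

56.0 DPS


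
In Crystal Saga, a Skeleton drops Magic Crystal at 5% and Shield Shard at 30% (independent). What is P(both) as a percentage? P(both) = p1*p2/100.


For independent events, P(both) = P(A) * P(B)
= 5% * 30%
= 150 / 100 %
= 1.5%

1.5%


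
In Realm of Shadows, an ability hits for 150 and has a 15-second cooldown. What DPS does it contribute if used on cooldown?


DPS = damage / cooldown
= 150 / 15
= 10.00

10.00 DPS


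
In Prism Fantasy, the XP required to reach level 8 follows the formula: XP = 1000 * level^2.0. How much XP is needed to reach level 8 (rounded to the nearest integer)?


XP = 1000 * level^2.0
Substitute level = 8:
XP = 1000 * 8^2.0
= 1000 * 64.0
= 64000

64000 XP


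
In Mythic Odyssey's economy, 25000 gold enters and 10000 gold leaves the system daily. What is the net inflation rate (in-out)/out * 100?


Net gold = 25000 - 10000 = 15000
Inflation rate = net / sunk * 100 = 15000 / 10000 * 100
= 1.5 * 100
= 150.00%

150.00%


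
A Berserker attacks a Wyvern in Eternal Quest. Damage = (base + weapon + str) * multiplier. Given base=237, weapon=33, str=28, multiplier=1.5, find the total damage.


Sum base + weapon + str = 237 + 33 + 28 = 298
Multiply by 1.5:
298 * 1.5 = 447.0

447.0 damage


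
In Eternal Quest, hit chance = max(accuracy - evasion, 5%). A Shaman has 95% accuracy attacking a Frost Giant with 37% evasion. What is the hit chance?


accuracy - evasion = 95 - 37 = 58
Apply floor: max(58, 5) = 58
Hit chance = 58%

58%


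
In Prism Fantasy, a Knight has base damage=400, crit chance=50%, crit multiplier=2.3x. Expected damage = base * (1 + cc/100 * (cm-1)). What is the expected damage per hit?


E[dmg] = base * (1 + crit_chance * (crit_mult - 1))
cc as decimal = 50/100 = 0.5
cm - 1 = 2.3 - 1 = 1.3
Bonus factor = 0.5 * 1.3 = 0.65
Total multiplier = 1 + 0.65 = 1.65
Expected damage = 400 * 1.65 = 660.00

660.00 damage


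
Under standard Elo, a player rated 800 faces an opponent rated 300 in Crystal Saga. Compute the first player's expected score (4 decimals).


Elo expected score: Ea = 1/(1 + 10^((Rb-Ra)/400))
Rb - Ra = 300 - 800 = -500
(Rb-Ra)/400 = -500/400 = -1.25
10^-1.25 = 0.056234
Ea = 1/(1 + 0.056234) = 1/1.056234 = 0.9468

0.9468


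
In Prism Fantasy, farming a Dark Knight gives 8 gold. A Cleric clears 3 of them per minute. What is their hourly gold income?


Gold per minute = 8 * 3 = 24
Gold per hour = 24 * 60 = 1440

1440 gold/hour


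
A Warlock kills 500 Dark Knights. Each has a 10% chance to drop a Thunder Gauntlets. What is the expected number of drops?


Expected drops = kills * (drop_rate / 100)
= 500 * (10 / 100)
= 500 * 0.1
= 50.0

50.0 drops


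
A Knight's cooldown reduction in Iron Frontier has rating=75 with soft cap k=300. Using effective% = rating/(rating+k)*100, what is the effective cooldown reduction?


effective% = rating / (rating + k) * 100
= 75 / (75 + 300) * 100
= 75 / 375 * 100
= 0.2 * 100
= 20.00%

20.00%


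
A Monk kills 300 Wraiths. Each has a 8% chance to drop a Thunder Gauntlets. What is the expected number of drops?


Expected drops = kills * (drop_rate / 100)
= 300 * (8 / 100)
= 300 * 0.08
= 24.0

24.0 drops


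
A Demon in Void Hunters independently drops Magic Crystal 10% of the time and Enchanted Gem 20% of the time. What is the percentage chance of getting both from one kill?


For independent events, P(both) = P(A) * P(B)
= 10% * 20%
= 200 / 100 %
= 2.0%

2.0%


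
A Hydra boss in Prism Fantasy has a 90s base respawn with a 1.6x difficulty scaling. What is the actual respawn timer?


Respawn time = base * multiplier
= 90 * 1.6
= 144.0 seconds

144.0 seconds


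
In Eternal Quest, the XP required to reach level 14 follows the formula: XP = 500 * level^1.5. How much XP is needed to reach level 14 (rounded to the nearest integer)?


XP = 500 * level^1.5
Substitute level = 14:
XP = 500 * 14^1.5
= 500 * 52.3832
= 26192

26192 XP


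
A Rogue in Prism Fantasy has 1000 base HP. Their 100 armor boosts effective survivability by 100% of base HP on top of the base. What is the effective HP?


EHP = 1000 * (1 + 100/100)
= 1000 * (1 + 1.0)
= 1000 * 2.0
= 2000.0

2000.0 EHP


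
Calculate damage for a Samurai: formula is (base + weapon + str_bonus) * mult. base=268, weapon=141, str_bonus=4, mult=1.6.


Sum base + weapon + str = 268 + 141 + 4 = 413
Multiply by 1.6:
413 * 1.6 = 660.8

660.8 damage


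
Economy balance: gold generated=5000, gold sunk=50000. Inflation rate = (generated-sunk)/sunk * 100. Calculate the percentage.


Net gold = 5000 - 50000 = -45000
Inflation rate = net / sunk * 100 = -45000 / 50000 * 100
= -0.9 * 100
= -90.00%

-90.00%


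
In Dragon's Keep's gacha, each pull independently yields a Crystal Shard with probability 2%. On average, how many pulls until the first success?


Expected pulls for a geometric distribution = 1/p = 100 / rate%
= 100 / 2
= 50.0

50.0 pulls


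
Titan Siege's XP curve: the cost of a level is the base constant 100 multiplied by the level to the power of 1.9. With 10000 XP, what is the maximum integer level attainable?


XP = 100 * level^1.9, so level = (XP / 100)^(1/1.9)
= (10000 / 100)^(1/1.9)
= 100.0^0.5263
= 11.2884
Floor: level = 11

level 11


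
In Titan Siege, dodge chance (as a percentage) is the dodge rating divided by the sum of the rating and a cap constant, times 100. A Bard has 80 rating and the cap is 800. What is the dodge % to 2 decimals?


dodge% = 80 / (80 + 800) * 100
= 80 / 880 * 100
= 0.090909 * 100
= 9.09%

9.09%


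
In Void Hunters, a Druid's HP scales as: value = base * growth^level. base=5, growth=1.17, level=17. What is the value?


value = base * growth^level
= 5 * 1.17^17
= 5 * 14.426456
= 72.13

72.13 HP


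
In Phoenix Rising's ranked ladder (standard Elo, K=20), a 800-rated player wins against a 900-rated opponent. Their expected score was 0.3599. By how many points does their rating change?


Elo update: delta = K * (S - Ea), where S = 1 (wins)
S - Ea = 1 - 0.3599 = 0.6401
Rating change = 20 * 0.6401
= 12.80

12.80 rating points


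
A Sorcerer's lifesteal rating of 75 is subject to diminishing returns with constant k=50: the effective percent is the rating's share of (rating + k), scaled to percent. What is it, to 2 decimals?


effective% = rating / (rating + k) * 100
= 75 / (75 + 50) * 100
= 75 / 125 * 100
= 0.6 * 100
= 60.00%

60.00%


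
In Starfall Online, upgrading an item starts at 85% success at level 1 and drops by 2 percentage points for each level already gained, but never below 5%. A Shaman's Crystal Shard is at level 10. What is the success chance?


raw_rate = 85 - 2 * (10 - 1)
= 85 - 2 * 9
= 85 - 18
= 67
Apply floor: max(67, 5) = 67%

67%


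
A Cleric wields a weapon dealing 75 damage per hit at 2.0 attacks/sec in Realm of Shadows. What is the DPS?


DPS = damage * attack_speed
= 75 * 2.0
= 150.0

150.0 DPS


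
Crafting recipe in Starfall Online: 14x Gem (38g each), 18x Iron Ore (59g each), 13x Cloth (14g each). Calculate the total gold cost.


Cost breakdown:
  Gem: 14 * 38 = 532
  Iron Ore: 18 * 59 = 1062
  Cloth: 13 * 14 = 182
Total = 532 + 1062 + 182 = 1776

1776 gold


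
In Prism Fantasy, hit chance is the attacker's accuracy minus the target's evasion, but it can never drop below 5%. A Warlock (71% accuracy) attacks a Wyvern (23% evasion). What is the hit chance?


accuracy - evasion = 71 - 23 = 48
Apply floor: max(48, 5) = 48
Hit chance = 48%

48%


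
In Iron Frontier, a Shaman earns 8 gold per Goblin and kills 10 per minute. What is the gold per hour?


Gold per minute = 8 * 10 = 80
Gold per hour = 80 * 60 = 4800

4800 gold/hour


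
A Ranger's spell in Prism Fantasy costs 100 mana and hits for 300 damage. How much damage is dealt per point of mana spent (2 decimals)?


Efficiency = damage / mana
= 300 / 100
= 3.00

3.00 dmg/mana


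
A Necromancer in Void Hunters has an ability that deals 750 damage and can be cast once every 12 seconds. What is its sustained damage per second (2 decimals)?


DPS = damage / cooldown
= 750 / 12
= 62.50

62.50 DPS


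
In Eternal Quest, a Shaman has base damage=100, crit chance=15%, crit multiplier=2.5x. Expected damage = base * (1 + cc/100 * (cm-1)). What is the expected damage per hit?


E[dmg] = base * (1 + crit_chance * (crit_mult - 1))
cc as decimal = 15/100 = 0.15
cm - 1 = 2.5 - 1 = 1.5
Bonus factor = 0.15 * 1.5 = 0.225
Total multiplier = 1 + 0.225 = 1.225
Expected damage = 100 * 1.225 = 122.50

122.50 damage


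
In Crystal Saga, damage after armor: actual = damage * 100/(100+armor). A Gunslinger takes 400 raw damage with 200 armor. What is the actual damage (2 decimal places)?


actual = 400 * 100 / (100 + 200)
= 400 * 100 / 300
= 40000 / 300
= 133.33

133.33 damage


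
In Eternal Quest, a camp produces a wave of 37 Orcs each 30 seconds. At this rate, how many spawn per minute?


Spawns per minute = count * (60 / interval)
= 37 * (60 / 30)
= 37 * 2.0
= 74.0

74.0 per minute


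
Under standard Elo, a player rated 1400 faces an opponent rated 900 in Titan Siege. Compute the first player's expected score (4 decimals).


Elo expected score: Ea = 1/(1 + 10^((Rb-Ra)/400))
Rb - Ra = 900 - 1400 = -500
(Rb-Ra)/400 = -500/400 = -1.25
10^-1.25 = 0.056234
Ea = 1/(1 + 0.056234) = 1/1.056234 = 0.9468

0.9468


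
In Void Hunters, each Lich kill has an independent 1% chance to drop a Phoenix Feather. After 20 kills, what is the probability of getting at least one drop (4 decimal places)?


P(at least one) = 1 - P(none) = 1 - (1-p)^n
p = 1/100 = 0.01
1 - p = 0.99
(1 - p)^20 = 0.99^20 = 0.817907
P(at least one) = 1 - 0.817907 = 0.1821

0.1821


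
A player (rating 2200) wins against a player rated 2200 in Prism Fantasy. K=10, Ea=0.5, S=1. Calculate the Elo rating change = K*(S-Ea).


Elo update: delta = K * (S - Ea), where S = 1 (wins)
S - Ea = 1 - 0.5 = 0.5
Rating change = 10 * 0.5
= 5.00

5.00 rating points


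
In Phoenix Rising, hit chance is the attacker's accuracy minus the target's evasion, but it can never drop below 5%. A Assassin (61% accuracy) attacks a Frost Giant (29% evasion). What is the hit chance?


accuracy - evasion = 61 - 29 = 32
Apply floor: max(32, 5) = 32
Hit chance = 32%

32%


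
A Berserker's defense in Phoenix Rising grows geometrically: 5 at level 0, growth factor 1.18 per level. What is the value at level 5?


value = base * growth^level
= 5 * 1.18^5
= 5 * 2.287758
= 11.44

11.44 defense


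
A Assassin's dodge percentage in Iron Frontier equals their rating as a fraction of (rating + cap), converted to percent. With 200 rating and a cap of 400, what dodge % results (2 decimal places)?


dodge% = 200 / (200 + 400) * 100
= 200 / 600 * 100
= 0.333333 * 100
= 33.33%

33.33%


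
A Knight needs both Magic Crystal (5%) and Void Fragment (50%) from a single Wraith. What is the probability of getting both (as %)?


For independent events, P(both) = P(A) * P(B)
= 5% * 50%
= 250 / 100 %
= 2.5%

2.5%


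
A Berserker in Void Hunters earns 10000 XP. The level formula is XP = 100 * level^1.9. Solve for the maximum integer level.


XP = 100 * level^1.9, so level = (XP / 100)^(1/1.9)
= (10000 / 100)^(1/1.9)
= 100.0^0.5263
= 11.2884
Floor: level = 11

level 11


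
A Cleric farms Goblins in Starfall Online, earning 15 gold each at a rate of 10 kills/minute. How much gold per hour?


Gold per minute = 15 * 10 = 150
Gold per hour = 150 * 60 = 9000

9000 gold/hour


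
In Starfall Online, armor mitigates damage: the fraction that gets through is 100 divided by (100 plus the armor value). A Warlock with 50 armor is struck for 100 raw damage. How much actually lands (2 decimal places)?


actual = 100 * 100 / (100 + 50)
= 100 * 100 / 150
= 10000 / 150
= 66.67

66.67 damage


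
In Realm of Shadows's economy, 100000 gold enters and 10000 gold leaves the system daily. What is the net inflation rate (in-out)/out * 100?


Net gold = 100000 - 10000 = 90000
Inflation rate = net / sunk * 100 = 90000 / 10000 * 100
= 9.0 * 100
= 900.00%

900.00%


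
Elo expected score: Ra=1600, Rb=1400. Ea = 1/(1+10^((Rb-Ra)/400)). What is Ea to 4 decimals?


Elo expected score: Ea = 1/(1 + 10^((Rb-Ra)/400))
Rb - Ra = 1400 - 1600 = -200
(Rb-Ra)/400 = -200/400 = -0.5
10^-0.5 = 0.316228
Ea = 1/(1 + 0.316228) = 1/1.316228 = 0.7597

0.7597


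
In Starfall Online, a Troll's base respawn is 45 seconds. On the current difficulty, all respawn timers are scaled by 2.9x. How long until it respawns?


Respawn time = base * multiplier
= 45 * 2.9
= 130.5 seconds

130.5 seconds


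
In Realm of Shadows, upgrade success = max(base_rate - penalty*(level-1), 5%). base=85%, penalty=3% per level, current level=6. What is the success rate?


raw_rate = 85 - 3 * (6 - 1)
= 85 - 3 * 5
= 85 - 15
= 70
Apply floor: max(70, 5) = 70%

70%


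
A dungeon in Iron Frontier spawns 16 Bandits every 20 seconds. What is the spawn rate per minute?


Spawns per minute = count * (60 / interval)
= 16 * (60 / 20)
= 16 * 3.0
= 48.0

48.0 per minute


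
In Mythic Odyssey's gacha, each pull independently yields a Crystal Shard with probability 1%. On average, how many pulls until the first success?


Expected pulls for a geometric distribution = 1/p = 100 / rate%
= 100 / 1
= 100.0

100.0 pulls


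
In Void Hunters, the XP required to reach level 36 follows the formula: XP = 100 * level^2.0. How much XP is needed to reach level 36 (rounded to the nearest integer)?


XP = 100 * level^2.0
Substitute level = 36:
XP = 100 * 36^2.0
= 100 * 1296.0
= 129600

129600 XP


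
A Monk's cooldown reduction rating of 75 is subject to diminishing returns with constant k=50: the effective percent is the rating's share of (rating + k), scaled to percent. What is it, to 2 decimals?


effective% = rating / (rating + k) * 100
= 75 / (75 + 50) * 100
= 75 / 125 * 100
= 0.6 * 100
= 60.00%

60.00%


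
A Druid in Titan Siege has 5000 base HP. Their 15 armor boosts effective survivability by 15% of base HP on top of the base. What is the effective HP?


EHP = 5000 * (1 + 15/100)
= 5000 * (1 + 0.15)
= 5000 * 1.15
= 5750.0

5750.0 EHP


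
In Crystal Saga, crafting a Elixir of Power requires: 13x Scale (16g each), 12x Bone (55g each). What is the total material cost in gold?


Cost breakdown:
  Scale: 13 * 16 = 208
  Bone: 12 * 55 = 660
Total = 208 + 660 = 868

868 gold


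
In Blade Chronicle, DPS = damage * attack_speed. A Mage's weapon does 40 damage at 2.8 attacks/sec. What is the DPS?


DPS = damage * attack_speed
= 40 * 2.8
= 112.0

112.0 DPS


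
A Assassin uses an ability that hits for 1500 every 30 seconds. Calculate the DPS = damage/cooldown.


DPS = damage / cooldown
= 1500 / 30
= 50.00

50.00 DPS


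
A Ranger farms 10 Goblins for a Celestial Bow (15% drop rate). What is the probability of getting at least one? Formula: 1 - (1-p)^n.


P(at least one) = 1 - P(none) = 1 - (1-p)^n
p = 15/100 = 0.15
1 - p = 0.85
(1 - p)^10 = 0.85^10 = 0.196874
P(at least one) = 1 - 0.196874 = 0.8031

0.8031


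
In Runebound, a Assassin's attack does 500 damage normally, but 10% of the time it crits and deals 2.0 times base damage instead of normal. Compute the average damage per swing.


E[dmg] = base * (1 + crit_chance * (crit_mult - 1))
cc as decimal = 10/100 = 0.1
cm - 1 = 2.0 - 1 = 1.0
Bonus factor = 0.1 * 1.0 = 0.1
Total multiplier = 1 + 0.1 = 1.1
Expected damage = 500 * 1.1 = 550.00

550.00 damage


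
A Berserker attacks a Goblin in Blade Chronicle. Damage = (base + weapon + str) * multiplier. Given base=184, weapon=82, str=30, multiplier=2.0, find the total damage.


Sum base + weapon + str = 184 + 82 + 30 = 296
Multiply by 2.0:
296 * 2.0 = 592.0

592.0 damage


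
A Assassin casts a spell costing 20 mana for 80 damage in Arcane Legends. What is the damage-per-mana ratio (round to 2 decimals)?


Efficiency = damage / mana
= 80 / 20
= 4.00

4.00 dmg/mana


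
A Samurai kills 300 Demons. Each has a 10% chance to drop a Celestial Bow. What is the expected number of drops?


Expected drops = kills * (drop_rate / 100)
= 300 * (10 / 100)
= 300 * 0.1
= 30.0

30.0 drops


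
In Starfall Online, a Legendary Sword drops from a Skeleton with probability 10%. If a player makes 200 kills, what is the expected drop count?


Expected drops = kills * (drop_rate / 100)
= 200 * (10 / 100)
= 200 * 0.1
= 20.0

20.0 drops


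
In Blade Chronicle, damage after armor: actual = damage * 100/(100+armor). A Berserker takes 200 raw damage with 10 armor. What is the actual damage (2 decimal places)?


actual = 200 * 100 / (100 + 10)
= 200 * 100 / 110
= 20000 / 110
= 181.82

181.82 damage


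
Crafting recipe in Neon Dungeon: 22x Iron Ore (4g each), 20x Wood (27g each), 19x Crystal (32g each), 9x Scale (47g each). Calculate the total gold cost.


Cost breakdown:
  Iron Ore: 22 * 4 = 88
  Wood: 20 * 27 = 540
  Crystal: 19 * 32 = 608
  Scale: 9 * 47 = 423
Total = 88 + 540 + 608 + 423 = 1659

1659 gold


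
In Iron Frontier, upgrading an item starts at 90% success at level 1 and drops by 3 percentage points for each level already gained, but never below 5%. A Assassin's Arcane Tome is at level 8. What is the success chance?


raw_rate = 90 - 3 * (8 - 1)
= 90 - 3 * 7
= 90 - 21
= 69
Apply floor: max(69, 5) = 69%

69%


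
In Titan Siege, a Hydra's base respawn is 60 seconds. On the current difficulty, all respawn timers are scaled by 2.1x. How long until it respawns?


Respawn time = base * multiplier
= 60 * 2.1
= 126.0 seconds

126.0 seconds


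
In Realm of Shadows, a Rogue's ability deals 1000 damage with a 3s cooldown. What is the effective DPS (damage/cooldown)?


DPS = damage / cooldown
= 1000 / 3
= 333.33

333.33 DPS


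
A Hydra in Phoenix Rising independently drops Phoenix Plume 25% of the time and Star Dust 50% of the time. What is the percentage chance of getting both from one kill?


For independent events, P(both) = P(A) * P(B)
= 25% * 50%
= 1250 / 100 %
= 12.5%

12.5%


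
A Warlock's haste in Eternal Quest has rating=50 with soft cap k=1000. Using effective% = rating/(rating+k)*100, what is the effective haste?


effective% = rating / (rating + k) * 100
= 50 / (50 + 1000) * 100
= 50 / 1050 * 100
= 0.047619 * 100
= 4.76%

4.76%


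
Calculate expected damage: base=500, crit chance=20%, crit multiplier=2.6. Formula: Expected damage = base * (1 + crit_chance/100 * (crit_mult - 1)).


E[dmg] = base * (1 + crit_chance * (crit_mult - 1))
cc as decimal = 20/100 = 0.2
cm - 1 = 2.6 - 1 = 1.6
Bonus factor = 0.2 * 1.6 = 0.32
Total multiplier = 1 + 0.32 = 1.32
Expected damage = 500 * 1.32 = 660.00

660.00 damage


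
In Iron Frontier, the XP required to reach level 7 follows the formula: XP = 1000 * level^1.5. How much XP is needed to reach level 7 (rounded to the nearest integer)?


XP = 1000 * level^1.5
Substitute level = 7:
XP = 1000 * 7^1.5
= 1000 * 18.5203
= 18520

18520 XP


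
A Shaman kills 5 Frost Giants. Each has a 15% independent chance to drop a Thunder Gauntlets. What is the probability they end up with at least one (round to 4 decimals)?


P(at least one) = 1 - P(none) = 1 - (1-p)^n
p = 15/100 = 0.15
1 - p = 0.85
(1 - p)^5 = 0.85^5 = 0.443705
P(at least one) = 1 - 0.443705 = 0.5563

0.5563


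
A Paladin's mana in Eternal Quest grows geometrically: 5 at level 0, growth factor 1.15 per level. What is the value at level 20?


value = base * growth^level
= 5 * 1.15^20
= 5 * 16.366537
= 81.83

81.83 mana


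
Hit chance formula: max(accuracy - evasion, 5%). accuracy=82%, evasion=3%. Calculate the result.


accuracy - evasion = 82 - 3 = 79
Apply floor: max(79, 5) = 79
Hit chance = 79%

79%


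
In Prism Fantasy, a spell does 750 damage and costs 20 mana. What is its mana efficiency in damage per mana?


Efficiency = damage / mana
= 750 / 20
= 37.50

37.50 dmg/mana


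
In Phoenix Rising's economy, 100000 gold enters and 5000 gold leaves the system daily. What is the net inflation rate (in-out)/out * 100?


Net gold = 100000 - 5000 = 95000
Inflation rate = net / sunk * 100 = 95000 / 5000 * 100
= 19.0 * 100
= 1900.00%

1900.00%


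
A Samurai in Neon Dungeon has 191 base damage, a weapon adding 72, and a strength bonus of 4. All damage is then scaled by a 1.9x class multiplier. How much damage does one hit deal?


Sum base + weapon + str = 191 + 72 + 4 = 267
Multiply by 1.9:
267 * 1.9 = 507.3

507.3 damage


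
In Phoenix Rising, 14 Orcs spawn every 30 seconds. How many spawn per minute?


Spawns per minute = count * (60 / interval)
= 14 * (60 / 30)
= 14 * 2.0
= 28.0

28.0 per minute


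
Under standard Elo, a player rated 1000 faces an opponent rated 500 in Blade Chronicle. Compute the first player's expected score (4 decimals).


Elo expected score: Ea = 1/(1 + 10^((Rb-Ra)/400))
Rb - Ra = 500 - 1000 = -500
(Rb-Ra)/400 = -500/400 = -1.25
10^-1.25 = 0.056234
Ea = 1/(1 + 0.056234) = 1/1.056234 = 0.9468

0.9468


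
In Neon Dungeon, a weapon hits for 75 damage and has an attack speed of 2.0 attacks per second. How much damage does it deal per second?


DPS = damage * attack_speed
= 75 * 2.0
= 150.0

150.0 DPS


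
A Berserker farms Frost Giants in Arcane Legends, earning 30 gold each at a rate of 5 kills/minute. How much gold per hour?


Gold per minute = 30 * 5 = 150
Gold per hour = 150 * 60 = 9000

9000 gold/hour


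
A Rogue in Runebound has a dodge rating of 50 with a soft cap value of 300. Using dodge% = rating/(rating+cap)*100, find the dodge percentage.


dodge% = 50 / (50 + 300) * 100
= 50 / 350 * 100
= 0.142857 * 100
= 14.29%

14.29%


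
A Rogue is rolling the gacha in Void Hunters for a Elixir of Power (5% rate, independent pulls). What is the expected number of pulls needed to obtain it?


Expected pulls for a geometric distribution = 1/p = 100 / rate%
= 100 / 5
= 20.0

20.0 pulls


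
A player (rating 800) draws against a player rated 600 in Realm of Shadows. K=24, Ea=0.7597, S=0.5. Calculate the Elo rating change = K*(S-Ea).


Elo update: delta = K * (S - Ea), where S = 0.5 (draws)
S - Ea = 0.5 - 0.7597 = -0.2597
Rating change = 24 * -0.2597
= -6.23

-6.23 rating points


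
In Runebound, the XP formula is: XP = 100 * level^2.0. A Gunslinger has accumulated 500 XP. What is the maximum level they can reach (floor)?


XP = 100 * level^2.0, so level = (XP / 100)^(1/2.0)
= (500 / 100)^(1/2.0)
= 5.0^0.5
= 2.2361
Floor: level = 2

level 2


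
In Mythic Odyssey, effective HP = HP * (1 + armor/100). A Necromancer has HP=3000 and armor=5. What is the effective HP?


EHP = 3000 * (1 + 5/100)
= 3000 * (1 + 0.05)
= 3000 * 1.05
= 3150.0

3150.0 EHP


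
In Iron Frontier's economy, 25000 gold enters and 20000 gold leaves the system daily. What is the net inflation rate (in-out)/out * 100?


Net gold = 25000 - 20000 = 5000
Inflation rate = net / sunk * 100 = 5000 / 20000 * 100
= 0.25 * 100
= 25.00%

25.00%


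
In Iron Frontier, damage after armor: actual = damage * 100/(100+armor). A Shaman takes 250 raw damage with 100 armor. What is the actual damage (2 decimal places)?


actual = 250 * 100 / (100 + 100)
= 250 * 100 / 200
= 25000 / 200
= 125.00

125.00 damage


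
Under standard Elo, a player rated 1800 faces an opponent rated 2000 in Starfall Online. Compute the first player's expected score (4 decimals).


Elo expected score: Ea = 1/(1 + 10^((Rb-Ra)/400))
Rb - Ra = 2000 - 1800 = 200
(Rb-Ra)/400 = 200/400 = 0.5
10^0.5 = 3.162278
Ea = 1/(1 + 3.162278) = 1/4.162278 = 0.2403

0.2403


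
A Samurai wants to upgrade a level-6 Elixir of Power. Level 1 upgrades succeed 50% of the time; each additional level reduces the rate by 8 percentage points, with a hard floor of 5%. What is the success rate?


raw_rate = 50 - 8 * (6 - 1)
= 50 - 8 * 5
= 50 - 40
= 10
Apply floor: max(10, 5) = 10%

10%


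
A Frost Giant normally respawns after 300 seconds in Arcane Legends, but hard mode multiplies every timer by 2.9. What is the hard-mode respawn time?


Respawn time = base * multiplier
= 300 * 2.9
= 870.0 seconds

870.0 seconds


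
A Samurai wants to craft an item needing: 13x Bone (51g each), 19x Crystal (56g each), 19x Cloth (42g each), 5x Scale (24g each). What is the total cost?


Cost breakdown:
  Bone: 13 * 51 = 663
  Crystal: 19 * 56 = 1064
  Cloth: 19 * 42 = 798
  Scale: 5 * 24 = 120
Total = 663 + 1064 + 798 + 120 = 2645

2645 gold


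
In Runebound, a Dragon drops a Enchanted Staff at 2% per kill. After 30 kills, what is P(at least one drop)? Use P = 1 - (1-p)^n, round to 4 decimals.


P(at least one) = 1 - P(none) = 1 - (1-p)^n
p = 2/100 = 0.02
1 - p = 0.98
(1 - p)^30 = 0.98^30 = 0.545484
P(at least one) = 1 - 0.545484 = 0.4545

0.4545


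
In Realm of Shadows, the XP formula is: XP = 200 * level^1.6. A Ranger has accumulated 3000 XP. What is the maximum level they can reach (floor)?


XP = 200 * level^1.6, so level = (XP / 200)^(1/1.6)
= (3000 / 200)^(1/1.6)
= 15.0^0.625
= 5.4332
Floor: level = 5

level 5


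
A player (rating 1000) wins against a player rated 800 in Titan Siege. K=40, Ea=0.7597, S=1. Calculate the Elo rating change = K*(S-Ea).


Elo update: delta = K * (S - Ea), where S = 1 (wins)
S - Ea = 1 - 0.7597 = 0.2403
Rating change = 40 * 0.2403
= 9.61

9.61 rating points


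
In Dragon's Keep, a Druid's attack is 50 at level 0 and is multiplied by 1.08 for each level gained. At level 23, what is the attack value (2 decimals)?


value = base * growth^level
= 50 * 1.08^23
= 50 * 5.871464
= 293.57

293.57 attack


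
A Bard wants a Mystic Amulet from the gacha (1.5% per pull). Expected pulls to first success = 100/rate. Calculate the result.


Expected pulls for a geometric distribution = 1/p = 100 / rate%
= 100 / 1.5
= 66.67

66.67 pulls


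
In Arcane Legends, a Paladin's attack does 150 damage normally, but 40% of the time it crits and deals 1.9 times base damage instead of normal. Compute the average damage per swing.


E[dmg] = base * (1 + crit_chance * (crit_mult - 1))
cc as decimal = 40/100 = 0.4
cm - 1 = 1.9 - 1 = 0.9
Bonus factor = 0.4 * 0.9 = 0.36
Total multiplier = 1 + 0.36 = 1.36
Expected damage = 150 * 1.36 = 204.00

204.00 damage


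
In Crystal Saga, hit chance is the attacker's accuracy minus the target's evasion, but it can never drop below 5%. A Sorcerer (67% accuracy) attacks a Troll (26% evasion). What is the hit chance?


accuracy - evasion = 67 - 26 = 41
Apply floor: max(41, 5) = 41
Hit chance = 41%

41%


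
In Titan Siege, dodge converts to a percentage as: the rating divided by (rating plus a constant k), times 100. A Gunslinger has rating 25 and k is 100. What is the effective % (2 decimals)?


effective% = rating / (rating + k) * 100
= 25 / (25 + 100) * 100
= 25 / 125 * 100
= 0.2 * 100
= 20.00%

20.00%


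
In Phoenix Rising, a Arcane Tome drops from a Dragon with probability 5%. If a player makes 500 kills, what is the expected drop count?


Expected drops = kills * (drop_rate / 100)
= 500 * (5 / 100)
= 500 * 0.05
= 25.0

25.0 drops


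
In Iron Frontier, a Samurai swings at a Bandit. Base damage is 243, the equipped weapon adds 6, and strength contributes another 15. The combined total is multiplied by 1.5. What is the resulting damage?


Sum base + weapon + str = 243 + 6 + 15 = 264
Multiply by 1.5:
264 * 1.5 = 396.0

396.0 damage


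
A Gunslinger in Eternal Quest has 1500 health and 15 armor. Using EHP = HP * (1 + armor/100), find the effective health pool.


EHP = 1500 * (1 + 15/100)
= 1500 * (1 + 0.15)
= 1500 * 1.15
= 1725.0

1725.0 EHP


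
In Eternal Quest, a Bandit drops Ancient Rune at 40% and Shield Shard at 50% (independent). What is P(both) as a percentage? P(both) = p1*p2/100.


For independent events, P(both) = P(A) * P(B)
= 40% * 50%
= 2000 / 100 %
= 20.0%

20.0%


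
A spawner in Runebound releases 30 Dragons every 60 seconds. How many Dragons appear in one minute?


Spawns per minute = count * (60 / interval)
= 30 * (60 / 60)
= 30 * 1.0
= 30.0

30.0 per minute


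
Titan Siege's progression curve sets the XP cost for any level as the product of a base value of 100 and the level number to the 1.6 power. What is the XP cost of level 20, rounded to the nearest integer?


XP = 100 * level^1.6
Substitute level = 20:
XP = 100 * 20^1.6
= 100 * 120.6835
= 12068

12068 XP


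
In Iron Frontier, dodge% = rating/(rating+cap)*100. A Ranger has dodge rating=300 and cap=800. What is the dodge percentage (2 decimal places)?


dodge% = 300 / (300 + 800) * 100
= 300 / 1100 * 100
= 0.272727 * 100
= 27.27%

27.27%


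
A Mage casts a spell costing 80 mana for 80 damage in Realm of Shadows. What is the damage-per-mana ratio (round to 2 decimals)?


Efficiency = damage / mana
= 80 / 80
= 1.00

1.00 dmg/mana


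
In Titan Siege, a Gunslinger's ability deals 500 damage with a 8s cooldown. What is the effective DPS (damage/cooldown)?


DPS = damage / cooldown
= 500 / 8
= 62.50

62.50 DPS


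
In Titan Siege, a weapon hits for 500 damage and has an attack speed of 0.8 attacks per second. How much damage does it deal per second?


DPS = damage * attack_speed
= 500 * 0.8
= 400.0

400.0 DPS


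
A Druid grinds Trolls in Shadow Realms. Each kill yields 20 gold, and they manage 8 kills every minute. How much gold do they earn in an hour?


Gold per minute = 20 * 8 = 160
Gold per hour = 160 * 60 = 9600

9600 gold/hour


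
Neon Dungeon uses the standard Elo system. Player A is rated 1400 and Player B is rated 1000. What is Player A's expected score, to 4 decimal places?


Elo expected score: Ea = 1/(1 + 10^((Rb-Ra)/400))
Rb - Ra = 1000 - 1400 = -400
(Rb-Ra)/400 = -400/400 = -1.0
10^-1.0 = 0.1
Ea = 1/(1 + 0.1) = 1/1.1 = 0.9091

0.9091


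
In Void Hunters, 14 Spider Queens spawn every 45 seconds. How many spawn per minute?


Spawns per minute = count * (60 / interval)
= 14 * (60 / 45)
= 14 * 1.3333
= 18.67

18.67 per minute


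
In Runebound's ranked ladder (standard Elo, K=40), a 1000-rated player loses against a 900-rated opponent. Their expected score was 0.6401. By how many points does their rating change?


Elo update: delta = K * (S - Ea), where S = 0 (loses)
S - Ea = 0 - 0.6401 = -0.6401
Rating change = 40 * -0.6401
= -25.60

-25.60 rating points


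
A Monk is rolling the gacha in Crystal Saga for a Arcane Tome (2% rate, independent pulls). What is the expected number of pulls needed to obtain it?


Expected pulls for a geometric distribution = 1/p = 100 / rate%
= 100 / 2
= 50.0

50.0 pulls


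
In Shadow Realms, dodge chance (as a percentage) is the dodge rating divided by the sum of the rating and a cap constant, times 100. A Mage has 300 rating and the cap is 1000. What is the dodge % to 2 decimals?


dodge% = 300 / (300 + 1000) * 100
= 300 / 1300 * 100
= 0.230769 * 100
= 23.08%

23.08%


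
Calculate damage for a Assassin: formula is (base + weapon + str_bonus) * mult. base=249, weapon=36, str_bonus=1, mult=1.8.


Sum base + weapon + str = 249 + 36 + 1 = 286
Multiply by 1.8:
286 * 1.8 = 514.8

514.8 damage


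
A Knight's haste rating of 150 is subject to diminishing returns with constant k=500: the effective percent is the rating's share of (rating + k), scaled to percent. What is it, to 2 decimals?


effective% = rating / (rating + k) * 100
= 150 / (150 + 500) * 100
= 150 / 650 * 100
= 0.230769 * 100
= 23.08%

23.08%


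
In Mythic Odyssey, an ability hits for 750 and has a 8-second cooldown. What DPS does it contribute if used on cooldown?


DPS = damage / cooldown
= 750 / 8
= 93.75

93.75 DPS


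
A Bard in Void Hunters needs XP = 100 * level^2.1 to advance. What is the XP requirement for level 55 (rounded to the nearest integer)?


XP = 100 * level^2.1
Substitute level = 55:
XP = 100 * 55^2.1
= 100 * 4516.0802
= 451608

451608 XP


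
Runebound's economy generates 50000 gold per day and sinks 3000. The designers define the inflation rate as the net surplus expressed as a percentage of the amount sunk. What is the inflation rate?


Net gold = 50000 - 3000 = 47000
Inflation rate = net / sunk * 100 = 47000 / 3000 * 100
= 15.666667 * 100
= 1566.67%

1566.67%


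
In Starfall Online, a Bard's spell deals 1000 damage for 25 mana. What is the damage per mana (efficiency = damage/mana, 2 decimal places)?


Efficiency = damage / mana
= 1000 / 25
= 40.00

40.00 dmg/mana


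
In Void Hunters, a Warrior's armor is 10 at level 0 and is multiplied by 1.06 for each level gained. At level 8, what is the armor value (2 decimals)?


value = base * growth^level
= 10 * 1.06^8
= 10 * 1.593848
= 15.94

15.94 armor


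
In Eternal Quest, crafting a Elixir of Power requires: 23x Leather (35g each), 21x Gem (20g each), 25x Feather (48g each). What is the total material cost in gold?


Cost breakdown:
  Leather: 23 * 35 = 805
  Gem: 21 * 20 = 420
  Feather: 25 * 48 = 1200
Total = 805 + 420 + 1200 = 2425

2425 gold


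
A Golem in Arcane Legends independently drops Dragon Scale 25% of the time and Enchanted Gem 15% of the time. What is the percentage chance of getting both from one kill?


For independent events, P(both) = P(A) * P(B)
= 25% * 15%
= 375 / 100 %
= 3.75%

3.75%


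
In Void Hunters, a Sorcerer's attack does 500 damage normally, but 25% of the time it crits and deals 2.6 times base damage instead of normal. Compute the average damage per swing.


E[dmg] = base * (1 + crit_chance * (crit_mult - 1))
cc as decimal = 25/100 = 0.25
cm - 1 = 2.6 - 1 = 1.6
Bonus factor = 0.25 * 1.6 = 0.4
Total multiplier = 1 + 0.4 = 1.4
Expected damage = 500 * 1.4 = 700.00

700.00 damage


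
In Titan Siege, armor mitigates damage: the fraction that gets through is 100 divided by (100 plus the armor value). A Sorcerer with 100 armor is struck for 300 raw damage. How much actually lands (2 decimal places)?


actual = 300 * 100 / (100 + 100)
= 300 * 100 / 200
= 30000 / 200
= 150.00

150.00 damage


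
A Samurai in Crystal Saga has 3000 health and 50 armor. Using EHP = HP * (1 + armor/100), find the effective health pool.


EHP = 3000 * (1 + 50/100)
= 3000 * (1 + 0.5)
= 3000 * 1.5
= 4500.0

4500.0 EHP


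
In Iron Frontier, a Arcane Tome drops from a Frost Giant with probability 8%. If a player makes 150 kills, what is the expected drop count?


Expected drops = kills * (drop_rate / 100)
= 150 * (8 / 100)
= 150 * 0.08
= 12.0

12.0 drops


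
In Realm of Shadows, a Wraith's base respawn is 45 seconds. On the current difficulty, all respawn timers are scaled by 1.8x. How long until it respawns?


Respawn time = base * multiplier
= 45 * 1.8
= 81.0 seconds

81.0 seconds


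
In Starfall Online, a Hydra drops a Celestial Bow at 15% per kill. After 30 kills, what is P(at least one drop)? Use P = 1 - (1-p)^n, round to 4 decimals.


P(at least one) = 1 - P(none) = 1 - (1-p)^n
p = 15/100 = 0.15
1 - p = 0.85
(1 - p)^30 = 0.85^30 = 0.007631
P(at least one) = 1 - 0.007631 = 0.9924

0.9924


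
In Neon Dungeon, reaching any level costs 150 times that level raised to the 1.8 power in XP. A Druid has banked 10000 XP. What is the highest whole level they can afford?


XP = 150 * level^1.8, so level = (XP / 150)^(1/1.8)
= (10000 / 150)^(1/1.8)
= 66.6667^0.5556
= 10.3106
Floor: level = 10

level 10


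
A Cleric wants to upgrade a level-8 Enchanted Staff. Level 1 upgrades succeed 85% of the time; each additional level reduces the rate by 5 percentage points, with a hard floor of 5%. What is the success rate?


raw_rate = 85 - 5 * (8 - 1)
= 85 - 5 * 7
= 85 - 35
= 50
Apply floor: max(50, 5) = 50%

50%


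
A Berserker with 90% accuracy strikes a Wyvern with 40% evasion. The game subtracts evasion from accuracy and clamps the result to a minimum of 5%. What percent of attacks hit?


accuracy - evasion = 90 - 40 = 50
Apply floor: max(50, 5) = 50
Hit chance = 50%

50%


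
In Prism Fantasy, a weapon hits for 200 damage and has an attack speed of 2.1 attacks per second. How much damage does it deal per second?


DPS = damage * attack_speed
= 200 * 2.1
= 420.0

420.0 DPS


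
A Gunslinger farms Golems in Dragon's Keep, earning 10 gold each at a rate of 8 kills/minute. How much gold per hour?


Gold per minute = 10 * 8 = 80
Gold per hour = 80 * 60 = 4800

4800 gold/hour


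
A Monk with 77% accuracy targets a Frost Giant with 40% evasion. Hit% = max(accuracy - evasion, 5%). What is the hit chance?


accuracy - evasion = 77 - 40 = 37
Apply floor: max(37, 5) = 37
Hit chance = 37%

37%


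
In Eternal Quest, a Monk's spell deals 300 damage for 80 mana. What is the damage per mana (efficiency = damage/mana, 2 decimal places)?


Efficiency = damage / mana
= 300 / 80
= 3.75

3.75 dmg/mana


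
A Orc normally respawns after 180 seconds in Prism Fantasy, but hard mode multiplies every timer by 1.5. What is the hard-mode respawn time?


Respawn time = base * multiplier
= 180 * 1.5
= 270.0 seconds

270.0 seconds


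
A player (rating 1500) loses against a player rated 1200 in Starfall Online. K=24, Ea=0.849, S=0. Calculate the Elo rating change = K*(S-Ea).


Elo update: delta = K * (S - Ea), where S = 0 (loses)
S - Ea = 0 - 0.849 = -0.849
Rating change = 24 * -0.849
= -20.38

-20.38 rating points


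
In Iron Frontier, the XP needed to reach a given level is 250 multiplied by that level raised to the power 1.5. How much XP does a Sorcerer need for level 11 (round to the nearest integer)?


XP = 250 * level^1.5
Substitute level = 11:
XP = 250 * 11^1.5
= 250 * 36.4829
= 9121

9121 XP


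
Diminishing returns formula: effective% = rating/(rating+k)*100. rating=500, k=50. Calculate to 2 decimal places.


effective% = rating / (rating + k) * 100
= 500 / (500 + 50) * 100
= 500 / 550 * 100
= 0.909091 * 100
= 90.91%

90.91%


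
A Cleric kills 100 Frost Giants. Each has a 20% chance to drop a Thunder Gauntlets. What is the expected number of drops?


Expected drops = kills * (drop_rate / 100)
= 100 * (20 / 100)
= 100 * 0.2
= 20.0

20.0 drops


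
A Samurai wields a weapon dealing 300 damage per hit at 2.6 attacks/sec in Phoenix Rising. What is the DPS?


DPS = damage * attack_speed
= 300 * 2.6
= 780.0

780.0 DPS


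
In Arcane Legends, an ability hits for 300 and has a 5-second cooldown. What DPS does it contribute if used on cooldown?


DPS = damage / cooldown
= 300 / 5
= 60.00

60.00 DPS


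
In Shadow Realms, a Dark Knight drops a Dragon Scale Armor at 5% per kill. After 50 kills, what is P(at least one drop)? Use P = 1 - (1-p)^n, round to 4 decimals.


P(at least one) = 1 - P(none) = 1 - (1-p)^n
p = 5/100 = 0.05
1 - p = 0.95
(1 - p)^50 = 0.95^50 = 0.076945
P(at least one) = 1 - 0.076945 = 0.9231

0.9231


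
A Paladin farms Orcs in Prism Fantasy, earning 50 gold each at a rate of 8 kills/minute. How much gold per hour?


Gold per minute = 50 * 8 = 400
Gold per hour = 400 * 60 = 24000

24000 gold/hour


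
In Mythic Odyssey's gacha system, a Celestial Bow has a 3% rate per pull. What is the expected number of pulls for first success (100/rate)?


Expected pulls for a geometric distribution = 1/p = 100 / rate%
= 100 / 3
= 33.33

33.33 pulls
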